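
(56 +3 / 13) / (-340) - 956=-248603/260 = -956.17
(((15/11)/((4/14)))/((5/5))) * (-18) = -945/11 = -85.91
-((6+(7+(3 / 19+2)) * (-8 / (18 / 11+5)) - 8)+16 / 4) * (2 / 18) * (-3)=-12538/4161 = -3.01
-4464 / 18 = -248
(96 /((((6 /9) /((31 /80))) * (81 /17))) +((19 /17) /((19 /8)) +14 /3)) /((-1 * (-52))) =12889/39780 = 0.32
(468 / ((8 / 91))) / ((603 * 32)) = 1183/4288 = 0.28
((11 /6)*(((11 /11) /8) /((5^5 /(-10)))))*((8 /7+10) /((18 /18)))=-143/17500 = -0.01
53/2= 26.50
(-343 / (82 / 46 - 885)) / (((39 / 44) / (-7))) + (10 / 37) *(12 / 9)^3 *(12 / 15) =-48136958/18844137 = -2.55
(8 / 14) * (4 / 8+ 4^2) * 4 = 264/7 = 37.71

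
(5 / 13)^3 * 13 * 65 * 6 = 3750/13 = 288.46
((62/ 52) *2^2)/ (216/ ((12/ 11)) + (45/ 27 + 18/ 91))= 1302/54563 = 0.02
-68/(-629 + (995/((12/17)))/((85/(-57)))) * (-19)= -0.82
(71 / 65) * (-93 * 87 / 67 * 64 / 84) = -100.50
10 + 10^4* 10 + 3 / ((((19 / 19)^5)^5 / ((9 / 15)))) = 500059/5 = 100011.80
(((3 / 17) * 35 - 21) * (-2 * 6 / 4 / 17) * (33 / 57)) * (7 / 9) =6468/5491 = 1.18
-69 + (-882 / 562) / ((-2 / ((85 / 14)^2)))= -90087/2248 = -40.07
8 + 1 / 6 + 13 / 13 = 55/6 = 9.17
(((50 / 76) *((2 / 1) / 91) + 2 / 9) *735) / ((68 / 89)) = 11472545/50388 = 227.68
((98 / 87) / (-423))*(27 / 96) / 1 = -49/65424 = 0.00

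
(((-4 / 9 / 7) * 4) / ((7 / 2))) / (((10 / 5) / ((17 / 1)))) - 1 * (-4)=1492/441 = 3.38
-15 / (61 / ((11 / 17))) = -165/1037 = -0.16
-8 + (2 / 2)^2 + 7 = 0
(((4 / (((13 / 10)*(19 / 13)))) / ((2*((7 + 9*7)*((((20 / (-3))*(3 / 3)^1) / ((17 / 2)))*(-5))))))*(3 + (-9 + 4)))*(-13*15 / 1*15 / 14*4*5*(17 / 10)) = 101439/1862 = 54.48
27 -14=13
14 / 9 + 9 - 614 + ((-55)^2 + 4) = 21830/9 = 2425.56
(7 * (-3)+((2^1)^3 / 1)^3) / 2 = 491/2 = 245.50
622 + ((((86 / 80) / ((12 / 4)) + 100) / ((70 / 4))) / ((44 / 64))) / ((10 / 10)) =3640222/5775 = 630.34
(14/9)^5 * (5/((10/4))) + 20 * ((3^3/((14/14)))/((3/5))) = 54219748/59049 = 918.22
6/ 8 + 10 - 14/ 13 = 503/52 = 9.67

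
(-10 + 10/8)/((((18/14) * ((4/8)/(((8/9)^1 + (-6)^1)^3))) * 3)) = 11923660/19683 = 605.78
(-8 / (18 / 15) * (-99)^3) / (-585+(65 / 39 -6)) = -4851495/442 = -10976.23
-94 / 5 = -18.80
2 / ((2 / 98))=98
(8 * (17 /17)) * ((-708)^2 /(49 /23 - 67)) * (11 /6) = -42273264/373 = -113333.15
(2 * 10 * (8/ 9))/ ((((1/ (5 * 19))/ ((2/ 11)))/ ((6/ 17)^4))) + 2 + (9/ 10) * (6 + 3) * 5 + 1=88684797/1837462 = 48.26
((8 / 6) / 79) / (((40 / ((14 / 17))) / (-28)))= -196/20145 = -0.01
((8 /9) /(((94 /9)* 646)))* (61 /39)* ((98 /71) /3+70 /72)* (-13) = -223321/58203954 = 0.00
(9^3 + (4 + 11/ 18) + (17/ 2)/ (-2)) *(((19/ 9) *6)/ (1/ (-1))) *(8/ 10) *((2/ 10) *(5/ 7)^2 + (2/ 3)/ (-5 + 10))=-24659074/14175 = -1739.62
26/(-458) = -13/229 = -0.06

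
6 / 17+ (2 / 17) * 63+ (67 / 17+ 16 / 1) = 471/17 = 27.71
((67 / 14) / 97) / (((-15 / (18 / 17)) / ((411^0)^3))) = -201/57715 = 0.00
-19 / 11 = -1.73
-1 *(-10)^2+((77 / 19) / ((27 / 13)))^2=-96.19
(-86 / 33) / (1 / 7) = -602/33 = -18.24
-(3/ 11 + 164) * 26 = -46982/11 = -4271.09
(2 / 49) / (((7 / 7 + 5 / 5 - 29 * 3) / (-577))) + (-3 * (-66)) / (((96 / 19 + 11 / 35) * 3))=186920476/14864885 = 12.57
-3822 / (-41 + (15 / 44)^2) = 7399392/79151 = 93.48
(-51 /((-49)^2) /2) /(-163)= 51/782726 = 0.00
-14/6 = -7/3 = -2.33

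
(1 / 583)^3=1/198155287 = 0.00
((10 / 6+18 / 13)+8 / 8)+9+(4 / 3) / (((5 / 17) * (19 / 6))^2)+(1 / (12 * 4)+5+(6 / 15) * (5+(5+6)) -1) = 46947231/1877200 = 25.01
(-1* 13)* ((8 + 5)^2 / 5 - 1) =-2132/5 = -426.40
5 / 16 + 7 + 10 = 277/16 = 17.31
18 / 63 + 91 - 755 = -4646/7 = -663.71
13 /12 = 1.08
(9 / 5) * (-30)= -54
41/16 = 2.56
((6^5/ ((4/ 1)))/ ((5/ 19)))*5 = 36936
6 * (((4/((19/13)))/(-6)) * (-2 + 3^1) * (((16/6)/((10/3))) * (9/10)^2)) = -4212/2375 = -1.77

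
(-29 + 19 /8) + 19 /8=-97/4 = -24.25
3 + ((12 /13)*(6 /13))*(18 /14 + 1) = 4701/1183 = 3.97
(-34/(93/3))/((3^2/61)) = -2074/279 = -7.43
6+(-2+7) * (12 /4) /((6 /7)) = 47/2 = 23.50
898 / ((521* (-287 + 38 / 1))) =-898/129729 = -0.01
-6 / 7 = -0.86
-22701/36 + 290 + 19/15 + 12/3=-20119/60 = -335.32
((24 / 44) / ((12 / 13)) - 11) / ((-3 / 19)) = 4351/66 = 65.92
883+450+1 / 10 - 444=8891/10 = 889.10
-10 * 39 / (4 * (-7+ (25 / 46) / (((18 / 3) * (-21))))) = 565110/40597 = 13.92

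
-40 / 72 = -5/9 = -0.56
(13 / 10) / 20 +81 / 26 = 8269/2600 = 3.18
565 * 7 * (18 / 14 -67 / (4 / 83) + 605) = -12402315/4 = -3100578.75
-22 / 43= -0.51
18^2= 324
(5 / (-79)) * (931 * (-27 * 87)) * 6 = 65607570/79 = 830475.57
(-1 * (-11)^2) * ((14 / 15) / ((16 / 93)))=-26257/40 = -656.42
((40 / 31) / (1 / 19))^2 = 577600/961 = 601.04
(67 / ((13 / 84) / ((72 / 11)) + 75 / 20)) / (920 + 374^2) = 11256/89260753 = 0.00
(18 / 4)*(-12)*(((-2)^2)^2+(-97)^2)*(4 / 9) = -226200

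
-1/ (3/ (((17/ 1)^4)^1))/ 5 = -83521/15 = -5568.07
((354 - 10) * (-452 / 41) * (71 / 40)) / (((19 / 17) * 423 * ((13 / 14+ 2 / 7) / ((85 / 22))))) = -164214764/3624687 = -45.30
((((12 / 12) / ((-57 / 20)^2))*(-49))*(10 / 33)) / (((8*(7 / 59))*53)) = -206500/5682501 = -0.04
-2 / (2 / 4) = -4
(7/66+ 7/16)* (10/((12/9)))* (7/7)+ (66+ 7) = 27131/352 = 77.08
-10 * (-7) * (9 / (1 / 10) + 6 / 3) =6440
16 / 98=8/49 = 0.16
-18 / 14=-9/7 = -1.29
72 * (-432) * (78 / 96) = -25272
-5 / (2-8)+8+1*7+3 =113/6 = 18.83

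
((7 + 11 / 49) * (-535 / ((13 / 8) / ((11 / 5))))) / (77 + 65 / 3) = -1249974/23569 = -53.03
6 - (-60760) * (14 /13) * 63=53590398/13 = 4122338.31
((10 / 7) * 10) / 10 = 10/7 = 1.43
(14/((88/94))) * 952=156604/11 = 14236.73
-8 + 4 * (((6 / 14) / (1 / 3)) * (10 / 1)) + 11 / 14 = 619/14 = 44.21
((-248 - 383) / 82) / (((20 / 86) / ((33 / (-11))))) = 81399/820 = 99.27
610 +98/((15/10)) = 2026/3 = 675.33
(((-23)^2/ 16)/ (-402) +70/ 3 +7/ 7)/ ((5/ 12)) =155983/2680 = 58.20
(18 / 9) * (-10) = -20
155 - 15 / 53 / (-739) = 155.00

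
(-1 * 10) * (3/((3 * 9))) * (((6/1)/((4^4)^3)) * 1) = -5/12582912 = 0.00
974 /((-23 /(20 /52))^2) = 24350/89401 = 0.27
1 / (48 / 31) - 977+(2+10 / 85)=-794977/816 = -974.24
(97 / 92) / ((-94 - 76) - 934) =-97/101568 = 0.00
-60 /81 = -20/27 = -0.74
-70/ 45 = -14/9 = -1.56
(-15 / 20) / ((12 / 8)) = -1/2 = -0.50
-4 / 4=-1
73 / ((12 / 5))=365/12 = 30.42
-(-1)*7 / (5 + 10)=7/15 = 0.47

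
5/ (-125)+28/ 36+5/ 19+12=13.00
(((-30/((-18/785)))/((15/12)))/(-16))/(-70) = 157/168 = 0.93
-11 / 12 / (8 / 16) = -11/6 = -1.83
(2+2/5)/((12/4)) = 4/5 = 0.80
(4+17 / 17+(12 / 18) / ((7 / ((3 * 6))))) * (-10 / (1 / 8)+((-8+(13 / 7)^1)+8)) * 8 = -205672/49 = -4197.39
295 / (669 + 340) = 295/1009 = 0.29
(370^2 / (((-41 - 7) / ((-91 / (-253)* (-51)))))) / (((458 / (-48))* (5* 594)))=-10589215/5735763 = -1.85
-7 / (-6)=7/6 = 1.17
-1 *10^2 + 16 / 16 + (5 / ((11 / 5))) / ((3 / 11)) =-272/3 = -90.67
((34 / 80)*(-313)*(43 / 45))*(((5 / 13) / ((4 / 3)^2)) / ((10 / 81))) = -18533043/83200 = -222.75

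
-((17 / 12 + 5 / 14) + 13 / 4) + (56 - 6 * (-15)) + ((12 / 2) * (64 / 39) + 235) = 210659/546 = 385.82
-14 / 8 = -7/4 = -1.75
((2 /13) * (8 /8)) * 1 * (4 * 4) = 32/13 = 2.46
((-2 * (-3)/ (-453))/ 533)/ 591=-2/47565453 = 0.00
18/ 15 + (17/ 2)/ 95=49/38 = 1.29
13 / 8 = 1.62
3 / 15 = 1/5 = 0.20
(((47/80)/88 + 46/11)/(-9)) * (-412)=191.74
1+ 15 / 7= 22/7 = 3.14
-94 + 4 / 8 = -187/2 = -93.50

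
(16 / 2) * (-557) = -4456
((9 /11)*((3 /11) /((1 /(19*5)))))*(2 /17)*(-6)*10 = -307800/2057 = -149.64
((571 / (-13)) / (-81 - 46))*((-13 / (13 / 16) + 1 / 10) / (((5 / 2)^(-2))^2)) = -11348625/52832 = -214.81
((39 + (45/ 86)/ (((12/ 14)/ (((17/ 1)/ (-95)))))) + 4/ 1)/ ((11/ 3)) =420501/35948 = 11.70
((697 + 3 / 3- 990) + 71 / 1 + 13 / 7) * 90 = -138060/7 = -19722.86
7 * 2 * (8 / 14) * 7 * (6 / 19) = 336/19 = 17.68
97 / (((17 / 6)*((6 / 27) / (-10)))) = -26190/17 = -1540.59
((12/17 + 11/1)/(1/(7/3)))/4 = 1393/204 = 6.83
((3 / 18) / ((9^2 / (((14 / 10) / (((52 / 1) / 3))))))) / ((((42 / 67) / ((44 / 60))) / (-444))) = -27269/315900 = -0.09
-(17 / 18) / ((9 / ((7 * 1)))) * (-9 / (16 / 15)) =6.20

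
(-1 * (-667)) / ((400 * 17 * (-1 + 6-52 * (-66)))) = 667/23371600 = 0.00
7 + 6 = 13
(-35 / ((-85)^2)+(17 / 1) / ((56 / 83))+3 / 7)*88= 3257859/1445 = 2254.57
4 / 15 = 0.27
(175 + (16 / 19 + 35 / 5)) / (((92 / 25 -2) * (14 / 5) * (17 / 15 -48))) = -1085625/1308986 = -0.83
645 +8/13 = 8393/13 = 645.62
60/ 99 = 20/33 = 0.61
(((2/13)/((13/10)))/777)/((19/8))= 160/2494947 = 0.00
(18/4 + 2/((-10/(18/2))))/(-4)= -27/40 = -0.68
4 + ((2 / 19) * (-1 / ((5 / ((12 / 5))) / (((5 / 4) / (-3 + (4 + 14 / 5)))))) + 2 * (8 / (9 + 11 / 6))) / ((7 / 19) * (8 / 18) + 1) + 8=3257574/245765 = 13.25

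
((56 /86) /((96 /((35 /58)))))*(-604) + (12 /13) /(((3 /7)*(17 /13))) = -209923/254388 = -0.83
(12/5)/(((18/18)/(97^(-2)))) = 12/47045 = 0.00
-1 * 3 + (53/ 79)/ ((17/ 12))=-2.53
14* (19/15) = 266/15 = 17.73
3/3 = 1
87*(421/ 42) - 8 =12097/14 = 864.07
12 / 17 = 0.71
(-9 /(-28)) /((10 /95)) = 171/56 = 3.05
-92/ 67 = -1.37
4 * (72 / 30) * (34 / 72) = 68/15 = 4.53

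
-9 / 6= -3/2 = -1.50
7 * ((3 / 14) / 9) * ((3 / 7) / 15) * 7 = 1/30 = 0.03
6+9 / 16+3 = 153/16 = 9.56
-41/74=-0.55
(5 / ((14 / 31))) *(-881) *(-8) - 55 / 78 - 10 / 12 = 7100720/91 = 78029.89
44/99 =4/9 = 0.44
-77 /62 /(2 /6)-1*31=-2153/62 = -34.73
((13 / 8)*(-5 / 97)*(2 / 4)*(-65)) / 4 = 4225/6208 = 0.68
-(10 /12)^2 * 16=-100/9 = -11.11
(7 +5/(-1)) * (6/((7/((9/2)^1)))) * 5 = 270/7 = 38.57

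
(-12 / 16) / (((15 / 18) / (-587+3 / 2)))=10539/20 = 526.95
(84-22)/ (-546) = -31/273 = -0.11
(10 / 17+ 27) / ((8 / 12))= 1407/34 = 41.38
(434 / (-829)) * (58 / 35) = -3596/4145 = -0.87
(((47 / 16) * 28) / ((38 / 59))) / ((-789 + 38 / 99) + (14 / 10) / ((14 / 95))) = -1921689/11724140 = -0.16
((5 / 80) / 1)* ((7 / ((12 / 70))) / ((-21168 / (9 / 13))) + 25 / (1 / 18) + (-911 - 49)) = -1909445/59904 = -31.88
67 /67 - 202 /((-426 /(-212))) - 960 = -225679/213 = -1059.53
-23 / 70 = -0.33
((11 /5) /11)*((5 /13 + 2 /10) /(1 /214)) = 8132/325 = 25.02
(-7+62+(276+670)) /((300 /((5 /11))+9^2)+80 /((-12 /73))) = 429/109 = 3.94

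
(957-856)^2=10201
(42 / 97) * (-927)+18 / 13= -504396/1261 = -400.00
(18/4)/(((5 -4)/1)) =9/2 = 4.50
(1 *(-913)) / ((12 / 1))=-913/12 = -76.08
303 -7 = 296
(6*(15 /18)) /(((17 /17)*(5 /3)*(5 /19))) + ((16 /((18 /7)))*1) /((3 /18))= 48.73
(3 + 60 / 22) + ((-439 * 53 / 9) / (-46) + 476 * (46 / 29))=816.96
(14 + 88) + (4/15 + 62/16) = 12737/120 = 106.14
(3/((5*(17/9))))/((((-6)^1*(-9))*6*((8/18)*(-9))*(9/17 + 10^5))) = -1/408002160 = 0.00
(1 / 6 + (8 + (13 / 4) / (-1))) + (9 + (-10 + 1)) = 59/12 = 4.92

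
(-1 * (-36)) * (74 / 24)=111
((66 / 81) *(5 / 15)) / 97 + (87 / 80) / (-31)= -628999/19485360 = -0.03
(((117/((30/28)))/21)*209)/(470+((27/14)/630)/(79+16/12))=256680424/111004609 = 2.31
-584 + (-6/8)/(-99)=-77087/132 = -583.99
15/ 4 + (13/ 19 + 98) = 7785/76 = 102.43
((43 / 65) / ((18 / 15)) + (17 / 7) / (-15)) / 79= 1063/215670 = 0.00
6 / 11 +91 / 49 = 2.40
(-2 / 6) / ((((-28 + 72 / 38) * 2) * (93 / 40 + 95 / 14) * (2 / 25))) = 16625/1897944 = 0.01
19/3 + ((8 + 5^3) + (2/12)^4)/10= 254449/12960 = 19.63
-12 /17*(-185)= 2220/17 = 130.59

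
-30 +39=9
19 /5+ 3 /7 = 148/35 = 4.23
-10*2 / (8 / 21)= -105/2 = -52.50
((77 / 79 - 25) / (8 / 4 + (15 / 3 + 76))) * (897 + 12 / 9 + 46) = -273.35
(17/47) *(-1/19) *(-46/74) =391/33041 = 0.01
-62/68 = -31/34 = -0.91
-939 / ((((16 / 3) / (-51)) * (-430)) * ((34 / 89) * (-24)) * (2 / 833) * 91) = 29834847/2862080 = 10.42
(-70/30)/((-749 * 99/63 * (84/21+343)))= 7/1225257 = 0.00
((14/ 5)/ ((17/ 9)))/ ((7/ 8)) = 144/85 = 1.69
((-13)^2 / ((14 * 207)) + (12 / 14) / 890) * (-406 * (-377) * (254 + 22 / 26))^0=10921/184230 = 0.06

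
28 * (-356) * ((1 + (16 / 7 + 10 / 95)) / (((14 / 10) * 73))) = -3211120/9709 = -330.74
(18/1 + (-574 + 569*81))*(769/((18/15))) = 175074385/6 = 29179064.17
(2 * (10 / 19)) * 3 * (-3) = -180/19 = -9.47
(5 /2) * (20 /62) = 25/31 = 0.81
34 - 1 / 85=2889/85 = 33.99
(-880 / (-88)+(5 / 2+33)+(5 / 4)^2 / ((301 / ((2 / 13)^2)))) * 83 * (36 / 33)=4119.83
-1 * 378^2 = -142884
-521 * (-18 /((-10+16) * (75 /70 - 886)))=-21882/12389 = -1.77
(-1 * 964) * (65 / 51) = -62660/51 = -1228.63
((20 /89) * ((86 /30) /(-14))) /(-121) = 86/226149 = 0.00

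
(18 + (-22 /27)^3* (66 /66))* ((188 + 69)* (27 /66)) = 1835.58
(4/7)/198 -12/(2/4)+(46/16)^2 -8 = -1052539/44352 = -23.73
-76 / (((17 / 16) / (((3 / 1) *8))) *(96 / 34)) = -608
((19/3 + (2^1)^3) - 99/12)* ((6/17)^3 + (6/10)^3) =3884841/2456500 = 1.58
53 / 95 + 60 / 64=2273/1520 = 1.50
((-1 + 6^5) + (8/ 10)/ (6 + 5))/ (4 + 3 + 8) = 142543/275 = 518.34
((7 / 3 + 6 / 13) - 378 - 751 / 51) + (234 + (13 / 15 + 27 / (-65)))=-515414/3315 = -155.48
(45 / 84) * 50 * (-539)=-28875/2 = -14437.50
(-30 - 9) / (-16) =39/16 = 2.44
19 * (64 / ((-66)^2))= 304/1089 = 0.28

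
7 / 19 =0.37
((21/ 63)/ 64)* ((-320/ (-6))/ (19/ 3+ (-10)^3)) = -5/17886 = 0.00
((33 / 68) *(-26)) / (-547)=429/18598 = 0.02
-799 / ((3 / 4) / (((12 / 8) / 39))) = -1598/39 = -40.97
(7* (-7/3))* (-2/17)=1.92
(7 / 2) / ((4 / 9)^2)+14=1015/32 = 31.72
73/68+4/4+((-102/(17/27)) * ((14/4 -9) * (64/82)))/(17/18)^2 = 37049829/47396 = 781.71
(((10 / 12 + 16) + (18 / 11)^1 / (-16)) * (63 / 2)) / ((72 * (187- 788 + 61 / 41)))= -0.01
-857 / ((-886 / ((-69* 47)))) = -2779251/886 = -3136.85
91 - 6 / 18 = 90.67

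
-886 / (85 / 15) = -2658/17 = -156.35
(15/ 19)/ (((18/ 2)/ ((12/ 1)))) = 20/19 = 1.05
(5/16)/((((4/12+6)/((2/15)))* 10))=1/1520 = 0.00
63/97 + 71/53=10226/5141 = 1.99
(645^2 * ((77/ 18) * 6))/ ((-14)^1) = -1525425/2 = -762712.50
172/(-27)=-6.37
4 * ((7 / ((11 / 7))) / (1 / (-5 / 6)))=-490/33 = -14.85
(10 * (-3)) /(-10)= 3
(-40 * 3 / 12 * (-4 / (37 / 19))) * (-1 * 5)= -3800/37 = -102.70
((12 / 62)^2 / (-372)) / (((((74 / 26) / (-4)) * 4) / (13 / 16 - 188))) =-0.01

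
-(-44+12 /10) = 214/5 = 42.80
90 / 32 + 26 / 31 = 1811/496 = 3.65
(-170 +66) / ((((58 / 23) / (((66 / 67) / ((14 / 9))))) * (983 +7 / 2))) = -710424/26834773 = -0.03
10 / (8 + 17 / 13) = 130/121 = 1.07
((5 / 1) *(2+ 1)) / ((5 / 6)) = 18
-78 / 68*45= -51.62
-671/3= -223.67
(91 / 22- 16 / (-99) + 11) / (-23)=-0.67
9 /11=0.82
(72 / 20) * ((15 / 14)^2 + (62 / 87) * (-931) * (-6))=203701941/14210 = 14335.11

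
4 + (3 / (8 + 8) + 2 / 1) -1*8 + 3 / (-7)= -251/112 = -2.24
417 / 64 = 6.52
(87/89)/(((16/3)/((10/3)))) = 435/712 = 0.61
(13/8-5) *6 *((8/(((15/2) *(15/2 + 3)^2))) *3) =-144/245 = -0.59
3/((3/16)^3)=4096/9 = 455.11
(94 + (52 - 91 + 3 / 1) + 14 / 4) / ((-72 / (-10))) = 205/24 = 8.54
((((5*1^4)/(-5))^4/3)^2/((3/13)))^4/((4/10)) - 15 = -15800425/1062882 = -14.87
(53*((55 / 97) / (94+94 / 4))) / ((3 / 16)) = 18656/13677 = 1.36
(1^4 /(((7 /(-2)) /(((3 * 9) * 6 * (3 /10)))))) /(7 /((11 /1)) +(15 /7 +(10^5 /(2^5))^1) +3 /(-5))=-2673/601982 = 0.00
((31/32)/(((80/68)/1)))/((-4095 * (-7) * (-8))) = -527/146764800 = 0.00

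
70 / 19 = 3.68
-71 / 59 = -1.20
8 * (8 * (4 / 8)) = 32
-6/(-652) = 3/326 = 0.01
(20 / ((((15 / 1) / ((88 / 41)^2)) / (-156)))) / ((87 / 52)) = -83759104/146247 = -572.72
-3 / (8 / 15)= -45/8 = -5.62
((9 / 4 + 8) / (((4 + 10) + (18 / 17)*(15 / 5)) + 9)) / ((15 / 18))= 2091/4450 = 0.47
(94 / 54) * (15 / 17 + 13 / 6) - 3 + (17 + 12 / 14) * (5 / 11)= 10.42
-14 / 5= -2.80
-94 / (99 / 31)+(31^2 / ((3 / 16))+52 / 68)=8577685/1683 = 5096.66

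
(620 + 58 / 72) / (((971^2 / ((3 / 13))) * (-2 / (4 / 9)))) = -22349/661874382 = 0.00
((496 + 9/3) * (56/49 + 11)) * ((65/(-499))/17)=-325/7 = -46.43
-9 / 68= -0.13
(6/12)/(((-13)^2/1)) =1/338 = 0.00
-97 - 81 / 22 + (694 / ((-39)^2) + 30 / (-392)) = -328918171/3279276 = -100.30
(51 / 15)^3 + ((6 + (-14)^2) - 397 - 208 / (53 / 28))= -1759486/6625 = -265.58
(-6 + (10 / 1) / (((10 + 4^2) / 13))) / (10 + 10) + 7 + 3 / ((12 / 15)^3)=4099/320 = 12.81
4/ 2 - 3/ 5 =7/5 = 1.40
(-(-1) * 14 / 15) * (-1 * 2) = -28/15 = -1.87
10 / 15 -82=-244/3 = -81.33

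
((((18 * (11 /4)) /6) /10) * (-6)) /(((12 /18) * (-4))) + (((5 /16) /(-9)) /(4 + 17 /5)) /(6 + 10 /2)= 1087661/586080 = 1.86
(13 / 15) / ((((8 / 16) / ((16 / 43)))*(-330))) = -208/106425 = 0.00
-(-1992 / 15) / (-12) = -166/15 = -11.07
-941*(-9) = 8469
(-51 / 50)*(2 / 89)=-51/2225 = -0.02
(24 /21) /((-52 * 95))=-2/8645 = 0.00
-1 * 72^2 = -5184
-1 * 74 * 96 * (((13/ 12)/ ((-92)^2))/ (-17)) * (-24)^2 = 277056/8993 = 30.81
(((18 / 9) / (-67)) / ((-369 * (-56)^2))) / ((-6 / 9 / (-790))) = 395/12921888 = 0.00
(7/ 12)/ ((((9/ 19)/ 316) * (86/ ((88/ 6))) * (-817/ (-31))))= 377146/149769 = 2.52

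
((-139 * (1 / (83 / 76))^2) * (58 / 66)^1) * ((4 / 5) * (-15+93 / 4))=-23283056/34445 = -675.95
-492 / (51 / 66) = -10824/17 = -636.71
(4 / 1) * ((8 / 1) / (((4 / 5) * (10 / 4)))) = 16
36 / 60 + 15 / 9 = 34/15 = 2.27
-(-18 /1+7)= 11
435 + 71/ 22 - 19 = 9223/22 = 419.23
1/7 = 0.14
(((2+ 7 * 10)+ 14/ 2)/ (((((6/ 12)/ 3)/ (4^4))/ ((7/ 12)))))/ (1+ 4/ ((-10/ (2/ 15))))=5308800/71 = 74771.83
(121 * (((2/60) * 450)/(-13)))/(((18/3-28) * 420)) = 11/728 = 0.02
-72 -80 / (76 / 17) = -1708/19 = -89.89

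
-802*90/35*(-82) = 1183752/7 = 169107.43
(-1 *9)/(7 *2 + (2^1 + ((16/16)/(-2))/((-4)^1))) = -24/43 = -0.56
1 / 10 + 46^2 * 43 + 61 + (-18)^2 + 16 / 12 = 2741233/30 = 91374.43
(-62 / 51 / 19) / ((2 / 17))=-31/57 = -0.54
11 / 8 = 1.38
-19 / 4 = -4.75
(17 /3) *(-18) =-102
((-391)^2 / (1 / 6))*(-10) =-9172860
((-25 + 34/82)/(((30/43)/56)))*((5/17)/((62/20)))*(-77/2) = 155749440/21607 = 7208.29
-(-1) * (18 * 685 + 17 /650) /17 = 8014517/11050 = 725.30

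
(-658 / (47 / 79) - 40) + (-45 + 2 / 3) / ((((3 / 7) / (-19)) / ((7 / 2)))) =103195/18 = 5733.06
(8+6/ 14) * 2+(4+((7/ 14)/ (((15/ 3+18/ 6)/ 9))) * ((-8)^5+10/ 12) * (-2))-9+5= 4130551/112 = 36879.92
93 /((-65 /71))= -6603/65 = -101.58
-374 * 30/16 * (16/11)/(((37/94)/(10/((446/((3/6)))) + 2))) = -43002180/8251 = -5211.75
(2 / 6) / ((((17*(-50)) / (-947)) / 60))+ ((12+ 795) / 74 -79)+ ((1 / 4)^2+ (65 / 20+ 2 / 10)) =-2128523/50320 = -42.30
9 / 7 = 1.29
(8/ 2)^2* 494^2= 3904576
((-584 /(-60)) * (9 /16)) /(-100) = -219/4000 = -0.05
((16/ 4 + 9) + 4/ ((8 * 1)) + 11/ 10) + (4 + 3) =108/5 = 21.60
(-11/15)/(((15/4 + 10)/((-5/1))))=4/15 = 0.27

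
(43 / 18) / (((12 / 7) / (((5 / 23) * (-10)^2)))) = 37625/1242 = 30.29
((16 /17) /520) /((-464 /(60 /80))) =-3/1025440 = 0.00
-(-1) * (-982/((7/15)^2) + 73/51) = -4507.75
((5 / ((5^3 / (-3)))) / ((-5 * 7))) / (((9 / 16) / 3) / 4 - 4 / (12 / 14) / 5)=-576/148925 = 0.00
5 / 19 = 0.26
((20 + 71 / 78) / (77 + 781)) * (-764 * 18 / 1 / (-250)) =311521/232375 = 1.34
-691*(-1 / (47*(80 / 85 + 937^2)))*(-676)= -7940972/701497983 = -0.01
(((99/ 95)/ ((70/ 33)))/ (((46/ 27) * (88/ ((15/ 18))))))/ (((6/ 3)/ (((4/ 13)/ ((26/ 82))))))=109593/82715360 = 0.00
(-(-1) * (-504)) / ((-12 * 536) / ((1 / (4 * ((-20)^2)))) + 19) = 504/10291181 = 0.00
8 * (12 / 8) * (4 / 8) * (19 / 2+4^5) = 6201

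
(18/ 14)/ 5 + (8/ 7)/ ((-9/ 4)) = -79/315 = -0.25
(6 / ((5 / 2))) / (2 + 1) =4/5 = 0.80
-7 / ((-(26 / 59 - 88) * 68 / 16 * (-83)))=118/520659 = 0.00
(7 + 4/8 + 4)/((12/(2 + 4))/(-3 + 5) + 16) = 23/34 = 0.68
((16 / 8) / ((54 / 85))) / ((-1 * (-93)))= 85/2511 = 0.03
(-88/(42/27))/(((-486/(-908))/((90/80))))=-2497/21 = -118.90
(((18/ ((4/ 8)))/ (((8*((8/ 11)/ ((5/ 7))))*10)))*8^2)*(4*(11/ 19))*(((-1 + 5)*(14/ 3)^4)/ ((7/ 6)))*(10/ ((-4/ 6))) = -30356480/19 = -1597709.47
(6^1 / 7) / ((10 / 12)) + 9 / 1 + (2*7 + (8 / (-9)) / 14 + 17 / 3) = 9334/315 = 29.63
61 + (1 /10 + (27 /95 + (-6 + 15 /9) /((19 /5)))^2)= 10044767/162450 = 61.83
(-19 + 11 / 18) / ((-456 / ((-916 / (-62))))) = 75799/127224 = 0.60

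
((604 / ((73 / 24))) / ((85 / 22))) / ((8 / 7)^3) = 1709169/49640 = 34.43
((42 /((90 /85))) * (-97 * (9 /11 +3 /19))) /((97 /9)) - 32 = -380.46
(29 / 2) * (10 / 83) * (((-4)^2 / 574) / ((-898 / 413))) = -34220/1527947 = -0.02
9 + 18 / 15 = 51/5 = 10.20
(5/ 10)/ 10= 1/20 = 0.05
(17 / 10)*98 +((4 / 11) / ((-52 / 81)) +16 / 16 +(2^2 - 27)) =102984/715 = 144.03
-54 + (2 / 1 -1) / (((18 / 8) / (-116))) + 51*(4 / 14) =-5732/63 = -90.98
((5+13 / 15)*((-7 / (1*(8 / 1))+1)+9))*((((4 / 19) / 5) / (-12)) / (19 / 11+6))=-8833/363375 = -0.02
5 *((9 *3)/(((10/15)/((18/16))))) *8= 3645/2 = 1822.50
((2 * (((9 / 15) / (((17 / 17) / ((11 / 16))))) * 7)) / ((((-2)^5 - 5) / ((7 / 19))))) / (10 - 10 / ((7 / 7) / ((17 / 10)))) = 231/28120 = 0.01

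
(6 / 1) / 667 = 0.01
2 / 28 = 1/14 = 0.07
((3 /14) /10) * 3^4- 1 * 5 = -3.26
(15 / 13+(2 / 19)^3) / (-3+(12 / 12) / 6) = -617934/1515839 = -0.41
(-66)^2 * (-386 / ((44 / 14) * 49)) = -76428/7 = -10918.29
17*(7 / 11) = 119/11 = 10.82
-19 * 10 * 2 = -380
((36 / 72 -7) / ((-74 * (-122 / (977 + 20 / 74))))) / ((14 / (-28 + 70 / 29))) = 24913551/19374088 = 1.29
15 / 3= 5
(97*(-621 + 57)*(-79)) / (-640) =-1080483/160 = -6753.02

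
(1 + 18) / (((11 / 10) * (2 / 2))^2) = 1900/121 = 15.70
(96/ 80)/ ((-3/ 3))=-6/5 = -1.20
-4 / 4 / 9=-1/9 = -0.11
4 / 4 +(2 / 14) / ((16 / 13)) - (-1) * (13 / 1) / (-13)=13/112 = 0.12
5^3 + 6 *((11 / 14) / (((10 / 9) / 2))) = 4672/35 = 133.49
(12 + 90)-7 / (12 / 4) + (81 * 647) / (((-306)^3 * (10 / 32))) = 99.66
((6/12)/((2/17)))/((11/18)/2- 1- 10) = -153/385 = -0.40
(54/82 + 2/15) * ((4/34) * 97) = 94478/10455 = 9.04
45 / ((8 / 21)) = 118.12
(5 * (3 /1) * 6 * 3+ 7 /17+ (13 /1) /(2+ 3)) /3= 91.00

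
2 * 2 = 4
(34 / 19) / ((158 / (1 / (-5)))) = -17/7505 = 0.00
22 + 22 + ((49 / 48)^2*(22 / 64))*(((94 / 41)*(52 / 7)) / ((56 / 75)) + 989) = 614322313/1511424 = 406.45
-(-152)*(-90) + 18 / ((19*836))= -108646551/7942 = -13680.00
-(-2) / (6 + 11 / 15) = 30/101 = 0.30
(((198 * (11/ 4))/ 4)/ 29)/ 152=1089/35264 = 0.03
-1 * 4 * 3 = -12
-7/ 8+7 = 49/8 = 6.12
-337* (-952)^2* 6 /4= -458136672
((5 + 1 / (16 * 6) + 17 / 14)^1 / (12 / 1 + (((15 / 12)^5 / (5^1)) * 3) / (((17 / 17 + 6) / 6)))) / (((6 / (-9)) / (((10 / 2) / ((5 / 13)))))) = -33464/3741 = -8.95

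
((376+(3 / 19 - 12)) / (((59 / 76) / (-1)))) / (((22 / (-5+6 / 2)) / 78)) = 196248/59 = 3326.24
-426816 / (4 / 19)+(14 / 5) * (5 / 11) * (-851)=-22313050/11 = -2028459.09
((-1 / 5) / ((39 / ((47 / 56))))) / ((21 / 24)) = -47/9555 = 0.00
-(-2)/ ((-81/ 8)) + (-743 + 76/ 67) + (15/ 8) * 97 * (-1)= -40113701/43416 = -923.94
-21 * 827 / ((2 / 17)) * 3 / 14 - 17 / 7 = -885785/28 = -31635.18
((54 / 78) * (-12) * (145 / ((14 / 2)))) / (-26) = 7830/1183 = 6.62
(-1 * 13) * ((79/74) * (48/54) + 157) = -683761/333 = -2053.34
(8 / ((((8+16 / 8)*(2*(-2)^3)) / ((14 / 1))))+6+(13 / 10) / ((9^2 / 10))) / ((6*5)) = 4423/24300 = 0.18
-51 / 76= -0.67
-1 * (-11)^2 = -121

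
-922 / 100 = -461/50 = -9.22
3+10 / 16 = 29/8 = 3.62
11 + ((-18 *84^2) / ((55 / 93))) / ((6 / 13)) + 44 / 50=-127957293/275 = -465299.25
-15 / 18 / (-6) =0.14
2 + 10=12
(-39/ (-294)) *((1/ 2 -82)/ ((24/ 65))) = -137735/4704 = -29.28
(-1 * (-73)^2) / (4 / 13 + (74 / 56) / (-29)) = -56252924/2767 = -20329.93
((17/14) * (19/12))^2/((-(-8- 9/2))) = 104329/352800 = 0.30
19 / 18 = 1.06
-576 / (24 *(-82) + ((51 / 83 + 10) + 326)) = 5312/15045 = 0.35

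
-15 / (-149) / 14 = 15/2086 = 0.01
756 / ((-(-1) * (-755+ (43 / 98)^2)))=-7260624/7249171 = -1.00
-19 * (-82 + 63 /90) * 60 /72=5149/4 = 1287.25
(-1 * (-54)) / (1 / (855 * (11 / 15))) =33858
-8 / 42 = -0.19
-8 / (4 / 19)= -38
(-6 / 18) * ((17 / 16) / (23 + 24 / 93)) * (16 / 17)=-31/2163 = -0.01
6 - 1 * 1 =5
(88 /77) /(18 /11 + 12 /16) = 352/735 = 0.48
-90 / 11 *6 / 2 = -270/11 = -24.55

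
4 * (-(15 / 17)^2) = -900/289 = -3.11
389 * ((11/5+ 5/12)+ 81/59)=5493847/3540 = 1551.93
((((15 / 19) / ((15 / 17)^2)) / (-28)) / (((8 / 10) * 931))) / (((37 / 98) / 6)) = -289/373996 = 0.00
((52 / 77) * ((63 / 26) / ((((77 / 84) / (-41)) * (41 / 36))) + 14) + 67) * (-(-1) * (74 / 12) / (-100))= -2183/2904 = -0.75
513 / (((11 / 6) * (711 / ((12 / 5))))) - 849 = -3684801/4345 = -848.06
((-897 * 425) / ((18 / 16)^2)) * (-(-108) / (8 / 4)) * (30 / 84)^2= -101660000/49 = -2074693.88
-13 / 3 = -4.33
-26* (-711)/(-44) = -420.14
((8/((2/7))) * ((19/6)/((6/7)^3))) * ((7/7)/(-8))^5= -45619/10616832 = 0.00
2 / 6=1/3 = 0.33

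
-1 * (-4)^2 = -16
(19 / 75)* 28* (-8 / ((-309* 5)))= 4256/115875 = 0.04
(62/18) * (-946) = -3258.44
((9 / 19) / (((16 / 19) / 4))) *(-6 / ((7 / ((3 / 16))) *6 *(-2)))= 27/896 = 0.03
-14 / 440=-7/220 = -0.03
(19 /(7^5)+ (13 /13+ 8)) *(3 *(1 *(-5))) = -2269230/16807 = -135.02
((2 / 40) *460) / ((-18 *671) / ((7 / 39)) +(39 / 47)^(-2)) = -244881/716439419 = 0.00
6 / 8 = 0.75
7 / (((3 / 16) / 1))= 112/3 = 37.33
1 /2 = 0.50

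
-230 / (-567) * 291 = 22310/189 = 118.04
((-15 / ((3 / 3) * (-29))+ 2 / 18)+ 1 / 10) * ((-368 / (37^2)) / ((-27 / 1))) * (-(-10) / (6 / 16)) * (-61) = -341389184/28942029 = -11.80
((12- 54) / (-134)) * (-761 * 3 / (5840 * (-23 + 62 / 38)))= 130131/22694240 = 0.01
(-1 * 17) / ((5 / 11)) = -187/5 = -37.40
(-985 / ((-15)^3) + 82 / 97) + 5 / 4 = 2.39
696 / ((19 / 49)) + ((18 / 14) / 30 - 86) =2272957/1330 = 1708.99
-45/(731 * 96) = -15/23392 = 0.00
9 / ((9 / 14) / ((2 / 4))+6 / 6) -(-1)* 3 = 111/16 = 6.94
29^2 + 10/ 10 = 842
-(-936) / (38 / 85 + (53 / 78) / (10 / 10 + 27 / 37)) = 397163520/356381 = 1114.44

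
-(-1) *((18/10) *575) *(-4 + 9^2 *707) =59267205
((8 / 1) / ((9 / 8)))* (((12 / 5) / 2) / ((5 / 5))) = 128/15 = 8.53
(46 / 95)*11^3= 61226/95 = 644.48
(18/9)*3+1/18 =109/18 = 6.06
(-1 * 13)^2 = 169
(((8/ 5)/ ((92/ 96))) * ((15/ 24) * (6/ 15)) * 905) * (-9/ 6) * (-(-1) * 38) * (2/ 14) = -3075.88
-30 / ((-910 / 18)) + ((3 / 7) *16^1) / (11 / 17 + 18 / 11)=139746/38857 = 3.60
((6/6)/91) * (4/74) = 2/3367 = 0.00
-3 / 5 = -0.60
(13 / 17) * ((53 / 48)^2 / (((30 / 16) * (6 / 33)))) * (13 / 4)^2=67885103/2350080 = 28.89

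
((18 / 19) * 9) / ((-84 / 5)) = -135/266 = -0.51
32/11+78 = 890/11 = 80.91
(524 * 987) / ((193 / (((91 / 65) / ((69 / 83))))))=100162076/22195 = 4512.82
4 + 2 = 6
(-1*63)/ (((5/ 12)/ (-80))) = 12096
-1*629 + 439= -190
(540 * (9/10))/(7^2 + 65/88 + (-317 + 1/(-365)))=-15610320/8584523 = -1.82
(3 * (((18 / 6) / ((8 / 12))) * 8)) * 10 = 1080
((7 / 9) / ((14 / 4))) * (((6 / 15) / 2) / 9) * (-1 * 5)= -2/81 = -0.02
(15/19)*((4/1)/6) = 10/19 = 0.53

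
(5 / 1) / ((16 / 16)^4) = 5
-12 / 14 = -6/7 = -0.86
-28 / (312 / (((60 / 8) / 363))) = -35/18876 = 0.00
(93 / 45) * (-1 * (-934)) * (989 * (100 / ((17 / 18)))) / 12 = 286355060/17 = 16844415.29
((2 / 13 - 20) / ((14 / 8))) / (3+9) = -86/91 = -0.95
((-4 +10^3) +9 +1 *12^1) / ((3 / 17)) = 5763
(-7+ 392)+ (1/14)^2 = 385.01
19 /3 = 6.33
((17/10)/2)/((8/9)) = 0.96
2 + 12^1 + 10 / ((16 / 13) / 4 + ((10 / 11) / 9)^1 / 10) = 18596/409 = 45.47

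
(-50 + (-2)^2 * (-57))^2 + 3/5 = 386423/5 = 77284.60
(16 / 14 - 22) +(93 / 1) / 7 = -53/7 = -7.57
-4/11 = -0.36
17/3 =5.67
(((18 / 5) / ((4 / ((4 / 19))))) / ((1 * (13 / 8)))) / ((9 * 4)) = 4/1235 = 0.00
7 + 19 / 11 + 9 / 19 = 1923/209 = 9.20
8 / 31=0.26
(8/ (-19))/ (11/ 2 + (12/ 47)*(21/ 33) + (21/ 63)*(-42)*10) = 8272/2639195 = 0.00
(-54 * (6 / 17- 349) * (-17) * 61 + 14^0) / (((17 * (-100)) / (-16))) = -78094148/425 = -183750.94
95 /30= 19/6 = 3.17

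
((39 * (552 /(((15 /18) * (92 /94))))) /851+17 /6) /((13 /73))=63085943/331890 = 190.08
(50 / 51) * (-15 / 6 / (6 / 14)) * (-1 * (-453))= -132125/51 = -2590.69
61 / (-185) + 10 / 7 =1423/1295 = 1.10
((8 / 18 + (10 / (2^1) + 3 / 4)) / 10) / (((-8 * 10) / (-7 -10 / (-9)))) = 11819/259200 = 0.05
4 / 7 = 0.57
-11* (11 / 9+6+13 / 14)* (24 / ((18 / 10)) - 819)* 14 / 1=27304849/27 = 1011290.70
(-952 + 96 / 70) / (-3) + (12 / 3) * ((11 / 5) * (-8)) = 5176/21 = 246.48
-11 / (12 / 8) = -22/3 = -7.33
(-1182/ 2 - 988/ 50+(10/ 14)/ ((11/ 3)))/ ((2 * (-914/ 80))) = 4701352/175945 = 26.72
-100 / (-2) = 50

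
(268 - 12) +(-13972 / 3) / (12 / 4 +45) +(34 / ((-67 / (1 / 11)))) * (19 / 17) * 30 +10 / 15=4194499/26532 = 158.09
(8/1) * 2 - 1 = 15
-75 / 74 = -1.01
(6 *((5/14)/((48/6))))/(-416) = -15/23296 = 0.00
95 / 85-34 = -32.88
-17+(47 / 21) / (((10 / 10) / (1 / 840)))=-299833/17640 = -17.00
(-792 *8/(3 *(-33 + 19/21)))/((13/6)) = 30.37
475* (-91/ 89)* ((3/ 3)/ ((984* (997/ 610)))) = -13183625/43656636 = -0.30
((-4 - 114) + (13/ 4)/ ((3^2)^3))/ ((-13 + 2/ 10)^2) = -8601875/11943936 = -0.72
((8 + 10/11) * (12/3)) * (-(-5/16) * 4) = 490/11 = 44.55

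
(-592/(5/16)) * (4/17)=-37888/85 = -445.74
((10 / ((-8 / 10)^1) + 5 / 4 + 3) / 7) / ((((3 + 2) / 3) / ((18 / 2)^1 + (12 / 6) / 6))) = -33/5 = -6.60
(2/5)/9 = 0.04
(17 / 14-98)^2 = 1836025/196 = 9367.47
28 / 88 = 7/22 = 0.32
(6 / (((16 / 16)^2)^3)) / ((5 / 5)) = 6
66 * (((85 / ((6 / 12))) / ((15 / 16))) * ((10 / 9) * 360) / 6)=2393600/3 = 797866.67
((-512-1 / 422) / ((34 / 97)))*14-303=-148881857/7174 = -20752.98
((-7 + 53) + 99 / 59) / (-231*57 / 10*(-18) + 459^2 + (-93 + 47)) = 14065/69129002 = 0.00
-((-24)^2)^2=-331776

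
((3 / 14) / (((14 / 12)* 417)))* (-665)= -285/973 = -0.29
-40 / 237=-0.17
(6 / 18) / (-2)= -1/6 = -0.17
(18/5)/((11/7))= 126/55 = 2.29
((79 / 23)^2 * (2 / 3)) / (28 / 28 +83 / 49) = 305809/104742 = 2.92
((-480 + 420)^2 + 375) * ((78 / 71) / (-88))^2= 6045975/9759376 = 0.62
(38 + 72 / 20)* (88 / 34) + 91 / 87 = 108.72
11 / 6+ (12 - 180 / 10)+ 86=81.83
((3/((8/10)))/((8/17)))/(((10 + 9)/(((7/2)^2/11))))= 12495/26752 = 0.47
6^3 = 216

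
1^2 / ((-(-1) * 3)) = 1/3 = 0.33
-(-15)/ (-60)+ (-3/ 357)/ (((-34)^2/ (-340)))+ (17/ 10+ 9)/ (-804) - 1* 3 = -53037251/16264920 = -3.26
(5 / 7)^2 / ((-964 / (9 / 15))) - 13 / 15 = -0.87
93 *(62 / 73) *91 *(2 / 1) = 1049412/73 = 14375.51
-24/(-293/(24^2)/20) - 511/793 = 219098917/232349 = 942.97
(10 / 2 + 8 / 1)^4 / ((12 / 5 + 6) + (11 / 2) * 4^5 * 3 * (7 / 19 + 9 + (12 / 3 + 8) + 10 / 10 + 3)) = 2713295/40720158 = 0.07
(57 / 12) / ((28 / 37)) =703/112 = 6.28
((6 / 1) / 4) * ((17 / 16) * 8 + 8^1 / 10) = 279/20 = 13.95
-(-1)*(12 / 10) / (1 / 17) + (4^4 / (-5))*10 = -2458/5 = -491.60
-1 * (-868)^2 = -753424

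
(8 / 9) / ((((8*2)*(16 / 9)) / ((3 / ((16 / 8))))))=3/64 = 0.05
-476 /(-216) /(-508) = -119/27432 = 0.00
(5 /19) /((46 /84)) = 210/437 = 0.48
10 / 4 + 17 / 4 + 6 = 51/4 = 12.75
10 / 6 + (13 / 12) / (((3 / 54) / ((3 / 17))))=521/102 = 5.11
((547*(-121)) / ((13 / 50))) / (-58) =1654675/377 = 4389.06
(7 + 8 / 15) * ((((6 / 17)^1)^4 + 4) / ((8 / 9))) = 5684691/167042 = 34.03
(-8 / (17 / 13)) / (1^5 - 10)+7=7.68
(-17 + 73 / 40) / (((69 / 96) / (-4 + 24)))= -9712/23 = -422.26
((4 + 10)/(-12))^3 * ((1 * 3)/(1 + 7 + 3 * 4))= -343/1440 = -0.24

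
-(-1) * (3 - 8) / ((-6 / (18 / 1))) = 15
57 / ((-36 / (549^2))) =-1908873/4 = -477218.25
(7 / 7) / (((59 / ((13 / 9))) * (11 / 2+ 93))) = 26/104607 = 0.00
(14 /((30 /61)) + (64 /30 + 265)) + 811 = 5533/5 = 1106.60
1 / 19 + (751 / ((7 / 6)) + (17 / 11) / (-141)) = 132795910/206283 = 643.76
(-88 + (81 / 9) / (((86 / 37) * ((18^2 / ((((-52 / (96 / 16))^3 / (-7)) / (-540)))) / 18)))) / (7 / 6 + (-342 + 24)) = 193178809/695224215 = 0.28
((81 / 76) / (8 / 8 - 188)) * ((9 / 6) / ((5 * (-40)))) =243/5684800 = 0.00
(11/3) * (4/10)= 22/15 = 1.47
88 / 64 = 11/8 = 1.38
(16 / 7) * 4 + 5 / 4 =291/28 = 10.39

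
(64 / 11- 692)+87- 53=-7174/11 = -652.18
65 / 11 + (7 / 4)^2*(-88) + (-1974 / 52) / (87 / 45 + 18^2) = -184364949/699127 = -263.71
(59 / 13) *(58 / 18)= 1711/117 = 14.62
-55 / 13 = -4.23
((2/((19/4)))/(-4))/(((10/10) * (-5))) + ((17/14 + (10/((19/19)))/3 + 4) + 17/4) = 102293/7980 = 12.82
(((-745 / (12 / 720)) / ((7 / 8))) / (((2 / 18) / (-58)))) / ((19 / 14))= 373334400/19 = 19649178.95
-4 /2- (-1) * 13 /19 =-25/19 = -1.32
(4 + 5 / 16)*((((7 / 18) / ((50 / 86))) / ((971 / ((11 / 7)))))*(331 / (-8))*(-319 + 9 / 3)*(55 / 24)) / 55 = 284474971/111859200 = 2.54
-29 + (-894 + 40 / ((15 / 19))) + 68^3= 940679/3 = 313559.67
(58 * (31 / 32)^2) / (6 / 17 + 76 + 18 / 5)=2368865/3479552 = 0.68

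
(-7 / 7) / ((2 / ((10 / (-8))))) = 5/8 = 0.62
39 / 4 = 9.75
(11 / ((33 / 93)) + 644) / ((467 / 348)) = 234900/467 = 503.00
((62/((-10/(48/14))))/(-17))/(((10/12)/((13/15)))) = 19344/14875 = 1.30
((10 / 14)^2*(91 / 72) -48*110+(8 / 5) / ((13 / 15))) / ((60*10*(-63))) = 34578239/247665600 = 0.14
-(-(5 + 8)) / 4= 13/4 = 3.25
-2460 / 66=-37.27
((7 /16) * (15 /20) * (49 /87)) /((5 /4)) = 343/2320 = 0.15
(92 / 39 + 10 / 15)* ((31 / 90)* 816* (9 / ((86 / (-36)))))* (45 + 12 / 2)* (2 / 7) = -913387968/19565 = -46684.79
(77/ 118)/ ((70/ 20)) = 0.19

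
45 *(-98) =-4410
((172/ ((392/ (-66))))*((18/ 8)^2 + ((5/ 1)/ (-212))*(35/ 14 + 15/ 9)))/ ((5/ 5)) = -5973517/41552 = -143.76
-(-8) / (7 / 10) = 80/7 = 11.43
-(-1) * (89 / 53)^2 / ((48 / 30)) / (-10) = -7921/44944 = -0.18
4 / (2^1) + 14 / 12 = 19/6 = 3.17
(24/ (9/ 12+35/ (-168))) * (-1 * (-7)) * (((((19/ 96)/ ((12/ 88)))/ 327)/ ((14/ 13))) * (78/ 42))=5434/2289 = 2.37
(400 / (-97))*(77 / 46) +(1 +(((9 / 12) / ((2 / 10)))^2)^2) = 109573111/571136 = 191.85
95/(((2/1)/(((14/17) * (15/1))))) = 9975/17 = 586.76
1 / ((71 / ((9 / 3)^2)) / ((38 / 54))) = 19/213 = 0.09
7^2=49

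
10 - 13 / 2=7/2 = 3.50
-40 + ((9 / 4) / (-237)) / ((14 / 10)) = -88495/2212 = -40.01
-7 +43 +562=598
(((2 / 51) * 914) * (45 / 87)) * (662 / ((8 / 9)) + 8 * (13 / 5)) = 6997127/493 = 14192.96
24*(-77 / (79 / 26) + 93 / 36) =-43150/79 = -546.20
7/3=2.33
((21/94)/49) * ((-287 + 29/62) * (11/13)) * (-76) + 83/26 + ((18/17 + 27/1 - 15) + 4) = 470005519/4507958 = 104.26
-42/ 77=-6/11 = -0.55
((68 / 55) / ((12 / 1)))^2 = 0.01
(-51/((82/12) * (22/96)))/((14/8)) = -58752/3157 = -18.61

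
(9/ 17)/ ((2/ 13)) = 117/34 = 3.44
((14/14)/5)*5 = 1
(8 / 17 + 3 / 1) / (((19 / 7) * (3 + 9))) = 413/3876 = 0.11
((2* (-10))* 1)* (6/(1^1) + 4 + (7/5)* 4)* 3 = -936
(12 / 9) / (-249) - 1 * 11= -8221/747 = -11.01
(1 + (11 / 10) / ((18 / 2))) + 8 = 821/90 = 9.12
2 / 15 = 0.13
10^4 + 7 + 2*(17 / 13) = 130125/13 = 10009.62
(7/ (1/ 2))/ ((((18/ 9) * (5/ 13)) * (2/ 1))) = 91/10 = 9.10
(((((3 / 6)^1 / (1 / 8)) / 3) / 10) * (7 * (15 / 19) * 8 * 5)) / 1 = 29.47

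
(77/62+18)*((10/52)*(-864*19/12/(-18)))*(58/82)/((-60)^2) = 657343/11896560 = 0.06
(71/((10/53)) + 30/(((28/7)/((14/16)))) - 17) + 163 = 528.86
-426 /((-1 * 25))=426/25 = 17.04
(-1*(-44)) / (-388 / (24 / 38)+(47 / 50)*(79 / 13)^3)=-14500200/132935051 = -0.11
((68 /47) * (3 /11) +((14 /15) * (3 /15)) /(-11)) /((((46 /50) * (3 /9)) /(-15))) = -18.47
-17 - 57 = -74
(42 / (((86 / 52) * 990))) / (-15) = -182/106425 = 0.00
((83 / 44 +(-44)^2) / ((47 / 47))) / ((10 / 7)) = 596869/440 = 1356.52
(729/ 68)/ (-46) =-729/3128 = -0.23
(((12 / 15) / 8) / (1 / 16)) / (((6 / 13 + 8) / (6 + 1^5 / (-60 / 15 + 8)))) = 13/11 = 1.18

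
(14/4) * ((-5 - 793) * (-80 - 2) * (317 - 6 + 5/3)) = 71608796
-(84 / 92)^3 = -9261/12167 = -0.76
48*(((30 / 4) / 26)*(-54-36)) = -16200/13 = -1246.15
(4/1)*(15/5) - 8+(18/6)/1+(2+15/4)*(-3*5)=-317/4 = -79.25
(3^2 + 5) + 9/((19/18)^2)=7970/361 = 22.08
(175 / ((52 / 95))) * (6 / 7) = 7125/26 = 274.04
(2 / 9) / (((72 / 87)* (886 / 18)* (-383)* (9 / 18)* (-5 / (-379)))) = -10991/5090070 = 0.00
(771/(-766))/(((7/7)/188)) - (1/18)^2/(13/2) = -152630627/806598 = -189.23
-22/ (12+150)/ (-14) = 11/1134 = 0.01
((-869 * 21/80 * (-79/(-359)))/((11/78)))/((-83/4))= 5111379/297970 = 17.15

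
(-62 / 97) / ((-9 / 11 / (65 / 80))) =4433/6984 = 0.63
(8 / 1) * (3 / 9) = 8/3 = 2.67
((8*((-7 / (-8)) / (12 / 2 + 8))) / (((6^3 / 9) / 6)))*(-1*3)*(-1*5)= 15/8 = 1.88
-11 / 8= -1.38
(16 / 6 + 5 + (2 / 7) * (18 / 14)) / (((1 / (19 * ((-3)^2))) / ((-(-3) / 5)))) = 201951/245 = 824.29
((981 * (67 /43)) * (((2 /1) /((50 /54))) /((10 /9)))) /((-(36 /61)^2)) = -733710501/86000 = -8531.52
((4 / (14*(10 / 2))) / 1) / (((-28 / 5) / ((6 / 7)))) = -3/343 = -0.01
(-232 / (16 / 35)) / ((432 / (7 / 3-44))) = 126875/2592 = 48.95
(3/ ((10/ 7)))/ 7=3/10 = 0.30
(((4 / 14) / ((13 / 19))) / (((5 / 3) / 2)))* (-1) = -228/455 = -0.50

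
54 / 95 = 0.57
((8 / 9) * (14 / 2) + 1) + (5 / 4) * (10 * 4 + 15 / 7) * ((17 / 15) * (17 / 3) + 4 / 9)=92975/252 = 368.95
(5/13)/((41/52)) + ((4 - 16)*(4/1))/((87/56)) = -36156/1189 = -30.41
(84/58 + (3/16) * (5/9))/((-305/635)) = -274447/84912 = -3.23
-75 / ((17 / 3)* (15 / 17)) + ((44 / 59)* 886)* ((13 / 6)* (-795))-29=-67152536/59 = -1138178.58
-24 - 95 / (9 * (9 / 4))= -2324/81 = -28.69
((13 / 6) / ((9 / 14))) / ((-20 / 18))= -91/30 = -3.03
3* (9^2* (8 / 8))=243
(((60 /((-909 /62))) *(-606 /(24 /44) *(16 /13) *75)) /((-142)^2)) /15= 272800/196599 = 1.39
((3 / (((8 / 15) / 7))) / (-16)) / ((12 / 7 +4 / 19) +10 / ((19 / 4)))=-41895/68608 = -0.61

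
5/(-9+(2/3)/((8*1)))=-60/107 = -0.56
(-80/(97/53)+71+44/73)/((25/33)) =6517467/177025 = 36.82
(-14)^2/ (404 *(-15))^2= 49/9180900 = 0.00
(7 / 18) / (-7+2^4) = 7/162 = 0.04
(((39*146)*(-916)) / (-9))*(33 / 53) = 19124248/53 = 360834.87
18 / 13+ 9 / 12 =111/52 = 2.13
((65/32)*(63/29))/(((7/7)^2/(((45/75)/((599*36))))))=273/2223488 = 0.00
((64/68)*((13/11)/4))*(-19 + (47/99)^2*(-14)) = -11291540/1832787 = -6.16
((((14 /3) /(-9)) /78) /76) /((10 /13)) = -7/61560 = 0.00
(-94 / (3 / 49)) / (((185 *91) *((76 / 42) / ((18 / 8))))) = -20727/182780 = -0.11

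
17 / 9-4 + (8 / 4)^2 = 17/9 = 1.89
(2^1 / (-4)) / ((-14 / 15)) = 15/28 = 0.54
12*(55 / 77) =60/7 = 8.57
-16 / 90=-8/45 = -0.18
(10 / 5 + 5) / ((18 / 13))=91/18 = 5.06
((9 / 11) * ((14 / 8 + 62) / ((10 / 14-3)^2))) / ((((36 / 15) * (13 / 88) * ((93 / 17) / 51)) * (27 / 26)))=6018425/23808 = 252.79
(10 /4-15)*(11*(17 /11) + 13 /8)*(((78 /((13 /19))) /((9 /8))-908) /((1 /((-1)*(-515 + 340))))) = 394384375/12 = 32865364.58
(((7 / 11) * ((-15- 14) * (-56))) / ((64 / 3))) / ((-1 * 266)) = -609/3344 = -0.18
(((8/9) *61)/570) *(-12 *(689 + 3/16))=-672647/855 = -786.72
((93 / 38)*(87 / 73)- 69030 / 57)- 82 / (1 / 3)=-4033773/2774 = -1454.14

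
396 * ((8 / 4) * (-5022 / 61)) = -3977424/61 = -65203.67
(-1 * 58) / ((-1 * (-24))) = -29/12 = -2.42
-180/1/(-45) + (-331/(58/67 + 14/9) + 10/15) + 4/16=-144311/1095 = -131.79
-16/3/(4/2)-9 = -35/3 = -11.67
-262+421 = 159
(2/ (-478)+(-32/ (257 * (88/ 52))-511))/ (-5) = 345311222/3378265 = 102.22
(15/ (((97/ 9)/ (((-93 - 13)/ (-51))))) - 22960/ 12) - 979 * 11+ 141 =-62027666/4947 = -12538.44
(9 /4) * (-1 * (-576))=1296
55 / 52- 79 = -4053/52 = -77.94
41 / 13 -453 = -5848/13 = -449.85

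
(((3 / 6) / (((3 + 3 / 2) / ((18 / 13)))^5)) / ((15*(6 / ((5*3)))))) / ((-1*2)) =-128/1113879 = 0.00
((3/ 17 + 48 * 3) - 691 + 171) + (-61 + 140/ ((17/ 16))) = -5186/17 = -305.06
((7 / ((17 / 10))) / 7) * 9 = 90/17 = 5.29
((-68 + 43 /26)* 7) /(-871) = 12075/22646 = 0.53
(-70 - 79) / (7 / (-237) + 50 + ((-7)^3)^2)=-35313/27894656 = 0.00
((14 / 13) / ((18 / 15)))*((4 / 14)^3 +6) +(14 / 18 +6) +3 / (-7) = 67390/5733 = 11.75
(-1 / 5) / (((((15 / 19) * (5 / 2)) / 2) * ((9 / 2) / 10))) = -304/675 = -0.45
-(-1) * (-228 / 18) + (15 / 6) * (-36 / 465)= -1196/93 = -12.86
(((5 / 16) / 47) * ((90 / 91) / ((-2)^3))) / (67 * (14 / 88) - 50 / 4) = 275/615888 = 0.00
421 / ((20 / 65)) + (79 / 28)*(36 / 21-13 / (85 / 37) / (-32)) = 732285993/533120 = 1373.59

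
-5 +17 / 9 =-28/9 = -3.11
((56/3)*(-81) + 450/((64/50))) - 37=-19159/16 = -1197.44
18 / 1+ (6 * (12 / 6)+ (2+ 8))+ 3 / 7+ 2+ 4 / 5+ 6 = 1723/35 = 49.23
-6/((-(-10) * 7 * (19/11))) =-33/665 = -0.05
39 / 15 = 13/5 = 2.60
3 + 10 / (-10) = 2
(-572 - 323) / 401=-895/401 = -2.23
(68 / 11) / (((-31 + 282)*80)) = 17/55220 = 0.00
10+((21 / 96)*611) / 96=34997/3072 = 11.39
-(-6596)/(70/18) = 59364/35 = 1696.11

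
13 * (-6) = -78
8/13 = 0.62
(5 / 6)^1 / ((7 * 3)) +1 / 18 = 2/21 = 0.10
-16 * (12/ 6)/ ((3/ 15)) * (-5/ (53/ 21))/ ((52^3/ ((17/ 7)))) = 1275/232882 = 0.01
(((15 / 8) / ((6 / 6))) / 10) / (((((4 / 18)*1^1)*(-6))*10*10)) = -9/6400 = 0.00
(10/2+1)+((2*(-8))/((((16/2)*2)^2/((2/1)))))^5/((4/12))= 196605/32768 = 6.00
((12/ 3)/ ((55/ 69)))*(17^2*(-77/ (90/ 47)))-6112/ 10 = -4419566/75 = -58927.55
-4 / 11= -0.36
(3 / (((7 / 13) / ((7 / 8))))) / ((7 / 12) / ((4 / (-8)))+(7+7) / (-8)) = -117/70 = -1.67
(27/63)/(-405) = -1/945 = 0.00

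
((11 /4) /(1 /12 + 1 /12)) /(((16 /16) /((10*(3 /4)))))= 495/4 = 123.75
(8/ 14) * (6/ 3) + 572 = 4012/7 = 573.14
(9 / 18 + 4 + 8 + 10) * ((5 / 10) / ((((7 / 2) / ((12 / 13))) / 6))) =1620/91 = 17.80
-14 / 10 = -7/5 = -1.40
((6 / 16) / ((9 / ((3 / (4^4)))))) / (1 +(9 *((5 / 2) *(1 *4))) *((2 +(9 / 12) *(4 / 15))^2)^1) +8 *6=214597637/4470784 = 48.00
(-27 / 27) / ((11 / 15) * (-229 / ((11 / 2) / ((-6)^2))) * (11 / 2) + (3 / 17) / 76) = 6460/39054561 = 0.00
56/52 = 1.08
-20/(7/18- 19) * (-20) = -1440/67 = -21.49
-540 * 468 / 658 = -126360/329 = -384.07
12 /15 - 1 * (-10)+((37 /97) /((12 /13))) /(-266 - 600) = 54430891/5040120 = 10.80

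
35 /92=0.38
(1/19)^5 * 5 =5/2476099 = 0.00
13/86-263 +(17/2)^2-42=-40007/172 = -232.60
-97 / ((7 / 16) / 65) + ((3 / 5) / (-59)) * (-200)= -5951080/413 = -14409.39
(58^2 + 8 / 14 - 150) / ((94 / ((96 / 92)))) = 270024/7567 = 35.68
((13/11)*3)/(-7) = -39/77 = -0.51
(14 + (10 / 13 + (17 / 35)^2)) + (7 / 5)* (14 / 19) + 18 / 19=5138963/302575 = 16.98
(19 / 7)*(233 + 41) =5206/7 = 743.71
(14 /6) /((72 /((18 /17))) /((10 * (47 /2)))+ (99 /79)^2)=10266445/8182869 = 1.25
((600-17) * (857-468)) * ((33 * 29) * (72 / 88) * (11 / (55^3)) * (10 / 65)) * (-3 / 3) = -1806.22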